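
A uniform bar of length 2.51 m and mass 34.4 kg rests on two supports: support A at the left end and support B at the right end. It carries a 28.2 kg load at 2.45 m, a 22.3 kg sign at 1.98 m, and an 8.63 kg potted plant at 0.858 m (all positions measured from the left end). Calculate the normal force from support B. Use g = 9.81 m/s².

R_B ≈ 640 N

Take moments about support A.
Beam weight: 34.4 × 9.81 = 337.5 N down at 1.255 m → arm 1.255 m, τ = 337.5 × 1.255 = 423.6 N·m clockwise.
Load: 28.2 × 9.81 = 276.6 N down at 2.45 m → arm 2.45 m, τ = 276.6 × 2.45 = 677.7 N·m clockwise.
Sign: 22.3 × 9.81 = 218.8 N down at 1.98 m → arm 1.98 m, τ = 218.8 × 1.98 = 433.2 N·m clockwise.
Potted plant: 8.63 × 9.81 = 84.66 N down at 0.858 m → arm 0.858 m, τ = 84.66 × 0.858 = 72.64 N·m clockwise.
Net load moment about support A = 1607 N·m clockwise.
Reaction R at support B is upward at 2.51 m, arm 2.51 m → moment R × 2.51 counterclockwise.
For rotational equilibrium, R × 2.51 = 1607, so R = 640 N.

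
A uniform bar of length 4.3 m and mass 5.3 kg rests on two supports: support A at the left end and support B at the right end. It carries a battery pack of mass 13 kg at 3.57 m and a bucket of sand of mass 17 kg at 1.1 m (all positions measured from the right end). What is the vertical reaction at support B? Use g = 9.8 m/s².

R_B ≈ 172 N

Sum moments about support A (its reaction then has zero moment arm).
Beam weight: 5.3 × 9.8 = 51.94 N down at 2.15 m → arm 2.15 m, τ = 51.94 × 2.15 = 111.7 N·m clockwise.
Battery pack: 13 × 9.8 = 127.4 N down at 3.57 m → arm 0.73 m, τ = 127.4 × 0.73 = 93 N·m clockwise.
Bucket of sand: 17 × 9.8 = 166.6 N down at 1.1 m → arm 3.2 m, τ = 166.6 × 3.2 = 533.1 N·m clockwise.
Net load moment about support A = 737.8 N·m clockwise.
Reaction R at support B is upward at 0 m, arm 4.3 m → moment R × 4.3 counterclockwise.
Setting net torque to zero: R × 4.3 = 737.8 → R = 172 N.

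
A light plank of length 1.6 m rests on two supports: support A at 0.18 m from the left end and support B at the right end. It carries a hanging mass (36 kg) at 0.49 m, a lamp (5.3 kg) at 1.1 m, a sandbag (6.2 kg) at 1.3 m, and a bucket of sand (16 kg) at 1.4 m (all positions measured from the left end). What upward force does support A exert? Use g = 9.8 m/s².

R_A ≈ 329 N

Taking torques about support B:
Hanging mass: 36 × 9.8 = 352.8 N down at 0.49 m → arm 1.11 m, τ = 352.8 × 1.11 = 391.6 N·m counterclockwise.
Lamp: 5.3 × 9.8 = 51.94 N down at 1.1 m → arm 0.5 m, τ = 51.94 × 0.5 = 25.97 N·m counterclockwise.
Sandbag: 6.2 × 9.8 = 60.76 N down at 1.3 m → arm 0.3 m, τ = 60.76 × 0.3 = 18.23 N·m counterclockwise.
Bucket of sand: 16 × 9.8 = 156.8 N down at 1.4 m → arm 0.2 m, τ = 156.8 × 0.2 = 31.36 N·m counterclockwise.
Net load moment about support B = 467.2 N·m counterclockwise.
Reaction R at support A is upward at 0.18 m, arm 1.42 m → moment R × 1.42 clockwise.
Στ = 0 ⇒ R × 1.42 = 467.2 ⇒ R = 329 N.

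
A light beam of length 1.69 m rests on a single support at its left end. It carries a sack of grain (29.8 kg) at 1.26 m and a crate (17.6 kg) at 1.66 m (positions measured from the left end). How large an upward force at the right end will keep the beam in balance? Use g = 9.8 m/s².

F ≈ 387 N

Sum moments about the left end (the unknown pivot reaction has zero arm there).
Sack of grain: 29.8 × 9.8 = 292 N down at 1.26 m → arm 1.26 m, τ = 292 × 1.26 = 367.9 N·m clockwise.
Crate: 17.6 × 9.8 = 172.5 N down at 1.66 m → arm 1.66 m, τ = 172.5 × 1.66 = 286.3 N·m clockwise.
Net moment of the loads = 654.2 N·m clockwise.
The upward force F acts at the right end, arm 1.69 m, giving F × 1.69 counterclockwise.
Στ = 0 ⇒ F × 1.69 = 654.2 ⇒ F = 654.2 / 1.69 = 387 N.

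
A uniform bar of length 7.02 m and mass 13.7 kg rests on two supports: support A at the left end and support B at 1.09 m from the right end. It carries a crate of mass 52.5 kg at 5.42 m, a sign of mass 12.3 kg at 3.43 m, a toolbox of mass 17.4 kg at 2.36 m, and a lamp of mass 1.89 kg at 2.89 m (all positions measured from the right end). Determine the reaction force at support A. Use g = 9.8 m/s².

About support B:
Beam weight: 13.7 × 9.8 = 134.3 N down at 3.51 m → arm 2.42 m, τ = 134.3 × 2.42 = 325 N·m counterclockwise.
Crate: 52.5 × 9.8 = 514.5 N down at 5.42 m → arm 4.33 m, τ = 514.5 × 4.33 = 2228 N·m counterclockwise.
Sign: 12.3 × 9.8 = 120.5 N down at 3.43 m → arm 2.34 m, τ = 120.5 × 2.34 = 282 N·m counterclockwise.
Toolbox: 17.4 × 9.8 = 170.5 N down at 2.36 m → arm 1.27 m, τ = 170.5 × 1.27 = 216.5 N·m counterclockwise.
Lamp: 1.89 × 9.8 = 18.52 N down at 2.89 m → arm 1.8 m, τ = 18.52 × 1.8 = 33.34 N·m counterclockwise.
Net load moment about support B = 3085 N·m counterclockwise.
Reaction R at support A is upward at 7.02 m, arm 5.93 m → moment R × 5.93 clockwise.
Στ = 0 ⇒ R × 5.93 = 3085 ⇒ R = 520 N.

R_A ≈ 520 N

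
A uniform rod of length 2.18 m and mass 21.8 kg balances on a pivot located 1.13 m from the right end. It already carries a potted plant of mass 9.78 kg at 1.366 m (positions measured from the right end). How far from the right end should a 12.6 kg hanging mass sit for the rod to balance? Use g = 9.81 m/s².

x ≈ 1.02 m from the right end

Take moments about the pivot (at 1.13 m from the right end).
Beam weight: 21.8 × 9.81 = 213.9 N down at 1.09 m → arm 0.04 m, τ = 213.9 × 0.04 = 8.556 N·m clockwise.
Potted plant: 9.78 × 9.81 = 95.94 N down at 1.366 m → arm 0.236 m, τ = 95.94 × 0.236 = 22.64 N·m counterclockwise.
Net moment of existing loads = 14.08 N·m counterclockwise.
The hanging mass weighs 12.6 × 9.81 = 123.6 N and must supply an equal clockwise moment, so its lever arm about the pivot is 14.08 / 123.6 = 0.114 m.
That puts it at 1.13 − 0.114 = 1.02 m from the right end.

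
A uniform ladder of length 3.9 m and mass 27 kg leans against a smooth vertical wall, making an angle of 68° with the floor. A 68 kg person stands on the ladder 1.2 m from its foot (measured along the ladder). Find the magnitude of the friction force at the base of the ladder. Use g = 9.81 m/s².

About the foot of the ladder:
Ladder weight 27×9.81 = 264.9 N acts at 1.95 m along the ladder; its horizontal arm is 1.95·cos68° = 0.7305 m → τ = 193.5 N·m clockwise.
Person: 68×9.81 = 667.1 N at 1.2 m → arm 0.4495 m → τ = 299.9 N·m clockwise.
Wall normal N acts horizontally at the top; its moment arm is the height L sinθ = 3.9·sin68° = 3.616 m, counterclockwise.
Στ = 0 ⇒ N × 3.616 = 493.4 ⇒ N = 136 N.
ΣFx = 0: friction at the foot balances the wall's push, so f = N_wall = 136 N.

f ≈ 136 N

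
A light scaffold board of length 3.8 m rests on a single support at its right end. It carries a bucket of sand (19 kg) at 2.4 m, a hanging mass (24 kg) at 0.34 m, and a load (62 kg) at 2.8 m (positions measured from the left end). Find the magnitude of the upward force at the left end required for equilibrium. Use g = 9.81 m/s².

F ≈ 443 N

Take moments about the right end.
Bucket of sand: 19 × 9.81 = 186.4 N down at 2.4 m → arm 1.4 m, τ = 186.4 × 1.4 = 261 N·m counterclockwise.
Hanging mass: 24 × 9.81 = 235.4 N down at 0.34 m → arm 3.46 m, τ = 235.4 × 3.46 = 814.5 N·m counterclockwise.
Load: 62 × 9.81 = 608.2 N down at 2.8 m → arm 1 m, τ = 608.2 × 1 = 608.2 N·m counterclockwise.
Net moment of the loads = 1684 N·m counterclockwise.
The upward force F acts at the left end, arm 3.8 m, giving F × 3.8 clockwise.
Balancing moments: F × 3.8 = 1684, giving F = 1684 / 3.8 = 443 N.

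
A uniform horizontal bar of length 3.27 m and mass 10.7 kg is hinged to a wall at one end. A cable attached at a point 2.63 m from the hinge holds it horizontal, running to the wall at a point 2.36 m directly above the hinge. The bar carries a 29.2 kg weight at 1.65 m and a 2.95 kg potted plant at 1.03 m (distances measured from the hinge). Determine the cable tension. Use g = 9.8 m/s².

T ≈ 383 N

Taking torques about the hinge:
Beam weight: 10.7 × 9.8 = 104.9 N down at 1.635 m → arm 1.635 m, τ = 104.9 × 1.635 = 171.5 N·m clockwise.
Weight: 29.2 × 9.8 = 286.2 N down at 1.65 m → arm 1.65 m, τ = 286.2 × 1.65 = 472.2 N·m clockwise.
Potted plant: 2.95 × 9.8 = 28.91 N down at 1.03 m → arm 1.03 m, τ = 28.91 × 1.03 = 29.78 N·m clockwise.
Total clockwise load moment = 673.5 N·m.
The cable tension T acts at 2.63 m; only its component perpendicular to the bar, T sinθ, produces torque. sinθ = h/√(h²+d²) = 2.36/√(2.36²+2.63²) = 0.6679.
Setting net torque to zero: T × 2.63 × 0.6679 = 673.5 → T = 673.5 / 1.757 = 383 N.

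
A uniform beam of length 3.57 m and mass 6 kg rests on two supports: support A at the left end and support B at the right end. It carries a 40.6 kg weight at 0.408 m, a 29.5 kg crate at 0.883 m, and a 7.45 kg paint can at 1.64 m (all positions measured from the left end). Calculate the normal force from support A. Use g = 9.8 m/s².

R_A ≈ 639 N

About support B:
Beam weight: 6 × 9.8 = 58.8 N down at 1.785 m → arm 1.785 m, τ = 58.8 × 1.785 = 105 N·m counterclockwise.
Weight: 40.6 × 9.8 = 397.9 N down at 0.408 m → arm 3.162 m, τ = 397.9 × 3.162 = 1258 N·m counterclockwise.
Crate: 29.5 × 9.8 = 289.1 N down at 0.883 m → arm 2.687 m, τ = 289.1 × 2.687 = 776.8 N·m counterclockwise.
Paint can: 7.45 × 9.8 = 73.01 N down at 1.64 m → arm 1.93 m, τ = 73.01 × 1.93 = 140.9 N·m counterclockwise.
Net load moment about support B = 2281 N·m counterclockwise.
Reaction R at support A is upward at 0 m, arm 3.57 m → moment R × 3.57 clockwise.
For rotational equilibrium, R × 3.57 = 2281, so R = 639 N.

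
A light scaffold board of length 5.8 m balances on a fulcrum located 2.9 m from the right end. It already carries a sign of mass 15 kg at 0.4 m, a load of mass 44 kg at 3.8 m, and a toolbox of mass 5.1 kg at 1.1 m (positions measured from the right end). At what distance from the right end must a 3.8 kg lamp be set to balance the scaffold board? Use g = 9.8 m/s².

x ≈ 4.76 m from the right end

About the fulcrum (at 2.9 m from the right end):
Sign: 15 × 9.8 = 147 N down at 0.4 m → arm 2.5 m, τ = 147 × 2.5 = 367.5 N·m clockwise.
Load: 44 × 9.8 = 431.2 N down at 3.8 m → arm 0.9 m, τ = 431.2 × 0.9 = 388.1 N·m counterclockwise.
Toolbox: 5.1 × 9.8 = 49.98 N down at 1.1 m → arm 1.8 m, τ = 49.98 × 1.8 = 89.96 N·m clockwise.
Net moment of existing loads = 69.36 N·m clockwise.
The lamp weighs 3.8 × 9.8 = 37.24 N and must supply an equal counterclockwise moment, so its lever arm about the fulcrum is 69.36 / 37.24 = 1.86 m.
That puts it at 2.9 + 1.86 = 4.76 m from the right end.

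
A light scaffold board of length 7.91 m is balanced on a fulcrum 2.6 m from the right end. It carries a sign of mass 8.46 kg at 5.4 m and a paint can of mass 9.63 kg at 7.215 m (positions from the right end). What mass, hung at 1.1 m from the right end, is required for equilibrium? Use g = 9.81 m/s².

Taking torques about the fulcrum (at 2.6 m from the right end):
Sign: 8.46 × 9.81 = 82.99 N down at 5.4 m → arm 2.8 m, τ = 82.99 × 2.8 = 232.4 N·m counterclockwise.
Paint can: 9.63 × 9.81 = 94.47 N down at 7.215 m → arm 4.615 m, τ = 94.47 × 4.615 = 436 N·m counterclockwise.
Net moment of known loads = 668.4 N·m counterclockwise.
An unknown mass m at 1.1 m has arm 1.5 m; its moment is m·g·1.5 clockwise.
For rotational equilibrium, m × 9.81 × 1.5 = 668.4, so m = 668.4 / (9.81 × 1.5) = 45.4 kg.

m ≈ 45.4 kg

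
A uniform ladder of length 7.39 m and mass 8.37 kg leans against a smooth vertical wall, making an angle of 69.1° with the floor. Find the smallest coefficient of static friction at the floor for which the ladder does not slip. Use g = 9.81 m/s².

About the foot of the ladder:
Ladder weight 8.37×9.81 = 82.11 N acts at 3.695 m along the ladder; its horizontal arm is 3.695·cos69.1° = 1.318 m → τ = 108.2 N·m clockwise.
Wall normal N acts horizontally at the top; its moment arm is the height L sinθ = 7.39·sin69.1° = 6.904 m, counterclockwise.
Balancing moments: N × 6.904 = 108.2, giving N = 15.67 N.
ΣFx = 0 ⇒ f = N_wall = 15.67 N. ΣFy = 0 ⇒ N_floor = 82.11 N.
μ_min = f / N_floor = 15.67 / 82.11 = 0.191.

μ_min ≈ 0.191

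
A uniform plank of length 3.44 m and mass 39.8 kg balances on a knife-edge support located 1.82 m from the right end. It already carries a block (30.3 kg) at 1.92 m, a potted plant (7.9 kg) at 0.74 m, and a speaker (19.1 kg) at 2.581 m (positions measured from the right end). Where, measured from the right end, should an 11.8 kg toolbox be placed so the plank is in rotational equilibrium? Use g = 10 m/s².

Sum moments about the knife-edge support (at 1.82 m from the right end) (the support reaction has zero arm there).
Beam weight: 39.8 × 10 = 398 N down at 1.72 m → arm 0.1 m, τ = 398 × 0.1 = 39.8 N·m clockwise.
Block: 30.3 × 10 = 303 N down at 1.92 m → arm 0.1 m, τ = 303 × 0.1 = 30.3 N·m counterclockwise.
Potted plant: 7.9 × 10 = 79 N down at 0.74 m → arm 1.08 m, τ = 79 × 1.08 = 85.32 N·m clockwise.
Speaker: 19.1 × 10 = 191 N down at 2.581 m → arm 0.761 m, τ = 191 × 0.761 = 145.4 N·m counterclockwise.
Net moment of existing loads = 50.58 N·m counterclockwise.
The toolbox weighs 11.8 × 10 = 118 N and must supply an equal clockwise moment, so its lever arm about the knife-edge support is 50.58 / 118 = 0.429 m.
That puts it at 1.82 − 0.429 = 1.39 m from the right end.

x ≈ 1.39 m from the right end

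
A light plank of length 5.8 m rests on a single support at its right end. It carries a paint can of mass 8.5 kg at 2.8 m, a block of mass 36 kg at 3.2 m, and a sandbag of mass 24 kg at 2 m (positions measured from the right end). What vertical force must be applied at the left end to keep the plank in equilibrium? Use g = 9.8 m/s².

F ≈ 316 N

About the right end:
Paint can: 8.5 × 9.8 = 83.3 N down at 2.8 m → arm 2.8 m, τ = 83.3 × 2.8 = 233.2 N·m counterclockwise.
Block: 36 × 9.8 = 352.8 N down at 3.2 m → arm 3.2 m, τ = 352.8 × 3.2 = 1129 N·m counterclockwise.
Sandbag: 24 × 9.8 = 235.2 N down at 2 m → arm 2 m, τ = 235.2 × 2 = 470.4 N·m counterclockwise.
Net moment of the loads = 1833 N·m counterclockwise.
The upward force F acts at the left end, arm 5.8 m, giving F × 5.8 clockwise.
Balancing moments: F × 5.8 = 1833, giving F = 1833 / 5.8 = 316 N.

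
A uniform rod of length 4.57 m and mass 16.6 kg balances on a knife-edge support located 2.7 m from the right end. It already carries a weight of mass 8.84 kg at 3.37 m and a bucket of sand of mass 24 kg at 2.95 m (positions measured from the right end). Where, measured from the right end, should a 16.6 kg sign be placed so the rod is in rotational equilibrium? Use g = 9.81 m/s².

Taking torques about the knife-edge support (at 2.7 m from the right end):
Beam weight: 16.6 × 9.81 = 162.8 N down at 2.285 m → arm 0.415 m, τ = 162.8 × 0.415 = 67.56 N·m clockwise.
Weight: 8.84 × 9.81 = 86.72 N down at 3.37 m → arm 0.67 m, τ = 86.72 × 0.67 = 58.1 N·m counterclockwise.
Bucket of sand: 24 × 9.81 = 235.4 N down at 2.95 m → arm 0.25 m, τ = 235.4 × 0.25 = 58.85 N·m counterclockwise.
Net moment of existing loads = 49.39 N·m counterclockwise.
The sign weighs 16.6 × 9.81 = 162.8 N and must supply an equal clockwise moment, so its lever arm about the knife-edge support is 49.39 / 162.8 = 0.303 m.
That puts it at 2.7 − 0.303 = 2.4 m from the right end.

x ≈ 2.4 m from the right end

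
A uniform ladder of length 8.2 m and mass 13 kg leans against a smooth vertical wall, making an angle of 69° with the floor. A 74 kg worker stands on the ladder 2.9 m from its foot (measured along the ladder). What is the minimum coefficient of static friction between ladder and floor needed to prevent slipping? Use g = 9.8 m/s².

Choose the foot of the ladder as the axis so the floor normal and friction both act there and drop out.
Ladder weight 13×9.8 = 127.4 N acts at 4.1 m along the ladder; its horizontal arm is 4.1·cos69° = 1.469 m → τ = 187.2 N·m clockwise.
Worker: 74×9.8 = 725.2 N at 2.9 m → arm 1.039 m → τ = 753.5 N·m clockwise.
Wall normal N acts horizontally at the top; its moment arm is the height L sinθ = 8.2·sin69° = 7.655 m, counterclockwise.
For rotational equilibrium, N × 7.655 = 940.7, so N = 122.9 N.
ΣFx = 0 ⇒ f = N_wall = 122.9 N. ΣFy = 0 ⇒ N_floor = 852.6 N.
μ_min = f / N_floor = 122.9 / 852.6 = 0.144.

μ_min ≈ 0.144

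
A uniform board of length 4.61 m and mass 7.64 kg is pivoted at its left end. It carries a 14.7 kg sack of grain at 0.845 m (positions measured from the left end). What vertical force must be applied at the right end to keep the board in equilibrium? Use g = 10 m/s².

F ≈ 65.1 N

Choose the left end as the axis so the unknown pivot reaction has zero arm there.
Beam weight: 7.64 × 10 = 76.4 N down at 2.305 m → arm 2.305 m, τ = 76.4 × 2.305 = 176.1 N·m clockwise.
Sack of grain: 14.7 × 10 = 147 N down at 0.845 m → arm 0.845 m, τ = 147 × 0.845 = 124.2 N·m clockwise.
Net moment of the loads = 300.3 N·m clockwise.
The upward force F acts at the right end, arm 4.61 m, giving F × 4.61 counterclockwise.
Setting net torque to zero: F × 4.61 = 300.3 → F = 300.3 / 4.61 = 65.1 N.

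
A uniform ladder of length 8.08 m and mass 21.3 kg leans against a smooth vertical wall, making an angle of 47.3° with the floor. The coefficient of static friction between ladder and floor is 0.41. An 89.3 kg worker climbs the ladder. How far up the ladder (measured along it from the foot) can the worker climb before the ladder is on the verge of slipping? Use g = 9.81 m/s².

d ≈ 3.48 m

Taking torques about the foot of the ladder:
Ladder weight 21.3×9.81 = 209 N acts at 4.04 m along the ladder; its horizontal arm is 4.04·cos47.3° = 2.74 m → τ = 572.7 N·m clockwise.
Worker weight 89.3×9.81 = 876 N at distance d → arm d·cos47.3° → τ = 876·d·0.6782 clockwise.
Wall normal N at the top has arm L sinθ = 5.938 m counterclockwise, so Στ = 0 gives N·5.938 = 572.7 + 594.1·d.
ΣFy = 0 ⇒ N_floor = 1085 N, so the maximum friction is μ_s·N_floor = 0.41×1085 = 444.8 N. ΣFx = 0 ⇒ N_wall = f, so at the slipping point N = 444.8 N.
Substituting: 444.8×5.938 = 572.7 + 594.1·d ⇒ d = (2641 − 572.7) / 594.1 = 3.48 m.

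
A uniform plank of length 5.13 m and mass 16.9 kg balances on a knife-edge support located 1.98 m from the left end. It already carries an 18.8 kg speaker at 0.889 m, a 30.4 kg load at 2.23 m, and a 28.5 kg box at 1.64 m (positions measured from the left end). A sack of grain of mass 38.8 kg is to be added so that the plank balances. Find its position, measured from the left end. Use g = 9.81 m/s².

x ≈ 2.31 m from the left end

About the knife-edge support (at 1.98 m from the left end):
Beam weight: 16.9 × 9.81 = 165.8 N down at 2.565 m → arm 0.585 m, τ = 165.8 × 0.585 = 96.99 N·m clockwise.
Speaker: 18.8 × 9.81 = 184.4 N down at 0.889 m → arm 1.091 m, τ = 184.4 × 1.091 = 201.2 N·m counterclockwise.
Load: 30.4 × 9.81 = 298.2 N down at 2.23 m → arm 0.25 m, τ = 298.2 × 0.25 = 74.55 N·m clockwise.
Box: 28.5 × 9.81 = 279.6 N down at 1.64 m → arm 0.34 m, τ = 279.6 × 0.34 = 95.06 N·m counterclockwise.
Net moment of existing loads = 124.7 N·m counterclockwise.
The sack of grain weighs 38.8 × 9.81 = 380.6 N and must supply an equal clockwise moment, so its lever arm about the knife-edge support is 124.7 / 380.6 = 0.328 m.
That puts it at 1.98 + 0.328 = 2.31 m from the left end.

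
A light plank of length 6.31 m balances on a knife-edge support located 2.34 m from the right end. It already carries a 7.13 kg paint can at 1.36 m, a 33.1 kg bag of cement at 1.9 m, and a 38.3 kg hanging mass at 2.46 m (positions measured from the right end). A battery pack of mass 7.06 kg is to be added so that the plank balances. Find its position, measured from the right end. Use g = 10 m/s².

Taking torques about the knife-edge support (at 2.34 m from the right end):
Paint can: 7.13 × 10 = 71.3 N down at 1.36 m → arm 0.98 m, τ = 71.3 × 0.98 = 69.87 N·m clockwise.
Bag of cement: 33.1 × 10 = 331 N down at 1.9 m → arm 0.44 m, τ = 331 × 0.44 = 145.6 N·m clockwise.
Hanging mass: 38.3 × 10 = 383 N down at 2.46 m → arm 0.12 m, τ = 383 × 0.12 = 45.96 N·m counterclockwise.
Net moment of existing loads = 169.5 N·m clockwise.
The battery pack weighs 7.06 × 10 = 70.6 N and must supply an equal counterclockwise moment, so its lever arm about the knife-edge support is 169.5 / 70.6 = 2.4 m.
That puts it at 2.34 + 2.4 = 4.74 m from the right end.

x ≈ 4.74 m from the right end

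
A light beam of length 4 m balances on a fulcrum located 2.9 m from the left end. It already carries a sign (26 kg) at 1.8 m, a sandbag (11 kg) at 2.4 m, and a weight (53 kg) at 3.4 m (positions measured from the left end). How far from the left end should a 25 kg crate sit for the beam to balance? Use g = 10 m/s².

x ≈ 3.2 m from the left end

Taking torques about the fulcrum (at 2.9 m from the left end):
Sign: 26 × 10 = 260 N down at 1.8 m → arm 1.1 m, τ = 260 × 1.1 = 286 N·m counterclockwise.
Sandbag: 11 × 10 = 110 N down at 2.4 m → arm 0.5 m, τ = 110 × 0.5 = 55 N·m counterclockwise.
Weight: 53 × 10 = 530 N down at 3.4 m → arm 0.5 m, τ = 530 × 0.5 = 265 N·m clockwise.
Net moment of existing loads = 76 N·m counterclockwise.
The crate weighs 25 × 10 = 250 N and must supply an equal clockwise moment, so its lever arm about the fulcrum is 76 / 250 = 0.304 m.
That puts it at 2.9 + 0.304 = 3.2 m from the left end.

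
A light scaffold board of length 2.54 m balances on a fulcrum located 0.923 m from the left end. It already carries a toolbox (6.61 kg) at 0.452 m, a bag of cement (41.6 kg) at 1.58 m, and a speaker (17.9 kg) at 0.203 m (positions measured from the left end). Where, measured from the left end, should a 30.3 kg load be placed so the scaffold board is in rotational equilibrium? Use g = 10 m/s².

x ≈ 0.549 m from the left end

Sum moments about the fulcrum (at 0.923 m from the left end) (the support reaction has zero arm there).
Toolbox: 6.61 × 10 = 66.1 N down at 0.452 m → arm 0.471 m, τ = 66.1 × 0.471 = 31.13 N·m counterclockwise.
Bag of cement: 41.6 × 10 = 416 N down at 1.58 m → arm 0.657 m, τ = 416 × 0.657 = 273.3 N·m clockwise.
Speaker: 17.9 × 10 = 179 N down at 0.203 m → arm 0.72 m, τ = 179 × 0.72 = 128.9 N·m counterclockwise.
Net moment of existing loads = 113.3 N·m clockwise.
The load weighs 30.3 × 10 = 303 N and must supply an equal counterclockwise moment, so its lever arm about the fulcrum is 113.3 / 303 = 0.374 m.
That puts it at 0.923 − 0.374 = 0.549 m from the left end.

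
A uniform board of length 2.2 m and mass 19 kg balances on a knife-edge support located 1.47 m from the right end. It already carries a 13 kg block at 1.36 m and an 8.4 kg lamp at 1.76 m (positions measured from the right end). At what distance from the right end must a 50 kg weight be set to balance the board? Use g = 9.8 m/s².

Sum moments about the knife-edge support (at 1.47 m from the right end) (the support reaction has zero arm there).
Beam weight: 19 × 9.8 = 186.2 N down at 1.1 m → arm 0.37 m, τ = 186.2 × 0.37 = 68.89 N·m clockwise.
Block: 13 × 9.8 = 127.4 N down at 1.36 m → arm 0.11 m, τ = 127.4 × 0.11 = 14.01 N·m clockwise.
Lamp: 8.4 × 9.8 = 82.32 N down at 1.76 m → arm 0.29 m, τ = 82.32 × 0.29 = 23.87 N·m counterclockwise.
Net moment of existing loads = 59.03 N·m clockwise.
The weight weighs 50 × 9.8 = 490 N and must supply an equal counterclockwise moment, so its lever arm about the knife-edge support is 59.03 / 490 = 0.12 m.
That puts it at 1.47 + 0.12 = 1.59 m from the right end.

x ≈ 1.59 m from the right end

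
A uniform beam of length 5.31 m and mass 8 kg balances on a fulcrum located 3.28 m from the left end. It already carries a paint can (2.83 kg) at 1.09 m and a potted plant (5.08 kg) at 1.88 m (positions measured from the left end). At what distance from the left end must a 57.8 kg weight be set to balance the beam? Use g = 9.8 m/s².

Choose the fulcrum (at 3.28 m from the left end) as the axis so the support reaction has zero arm there.
Beam weight: 8 × 9.8 = 78.4 N down at 2.655 m → arm 0.625 m, τ = 78.4 × 0.625 = 49 N·m counterclockwise.
Paint can: 2.83 × 9.8 = 27.73 N down at 1.09 m → arm 2.19 m, τ = 27.73 × 2.19 = 60.73 N·m counterclockwise.
Potted plant: 5.08 × 9.8 = 49.78 N down at 1.88 m → arm 1.4 m, τ = 49.78 × 1.4 = 69.69 N·m counterclockwise.
Net moment of existing loads = 179.4 N·m counterclockwise.
The weight weighs 57.8 × 9.8 = 566.4 N and must supply an equal clockwise moment, so its lever arm about the fulcrum is 179.4 / 566.4 = 0.317 m.
That puts it at 3.28 + 0.317 = 3.6 m from the left end.

x ≈ 3.6 m from the left end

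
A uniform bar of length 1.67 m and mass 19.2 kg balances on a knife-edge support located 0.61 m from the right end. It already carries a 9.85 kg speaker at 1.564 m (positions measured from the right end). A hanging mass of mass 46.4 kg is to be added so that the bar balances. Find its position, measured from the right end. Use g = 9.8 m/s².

Sum moments about the knife-edge support (at 0.61 m from the right end) (the support reaction has zero arm there).
Beam weight: 19.2 × 9.8 = 188.2 N down at 0.835 m → arm 0.225 m, τ = 188.2 × 0.225 = 42.34 N·m counterclockwise.
Speaker: 9.85 × 9.8 = 96.53 N down at 1.564 m → arm 0.954 m, τ = 96.53 × 0.954 = 92.09 N·m counterclockwise.
Net moment of existing loads = 134.4 N·m counterclockwise.
The hanging mass weighs 46.4 × 9.8 = 454.7 N and must supply an equal clockwise moment, so its lever arm about the knife-edge support is 134.4 / 454.7 = 0.296 m.
That puts it at 0.61 − 0.296 = 0.314 m from the right end.

x ≈ 0.314 m from the right end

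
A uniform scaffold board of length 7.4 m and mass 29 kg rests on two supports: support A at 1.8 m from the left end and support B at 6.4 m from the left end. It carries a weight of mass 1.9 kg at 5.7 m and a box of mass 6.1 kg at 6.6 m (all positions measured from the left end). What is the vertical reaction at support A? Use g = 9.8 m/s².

R_A ≈ 167 N

Choose support B as the axis so its reaction then has zero moment arm.
Beam weight: 29 × 9.8 = 284.2 N down at 3.7 m → arm 2.7 m, τ = 284.2 × 2.7 = 767.3 N·m counterclockwise.
Weight: 1.9 × 9.8 = 18.62 N down at 5.7 m → arm 0.7 m, τ = 18.62 × 0.7 = 13.03 N·m counterclockwise.
Box: 6.1 × 9.8 = 59.78 N down at 6.6 m → arm 0.2 m, τ = 59.78 × 0.2 = 11.96 N·m clockwise.
Net load moment about support B = 768.4 N·m counterclockwise.
Reaction R at support A is upward at 1.8 m, arm 4.6 m → moment R × 4.6 clockwise.
Στ = 0 ⇒ R × 4.6 = 768.4 ⇒ R = 167 N.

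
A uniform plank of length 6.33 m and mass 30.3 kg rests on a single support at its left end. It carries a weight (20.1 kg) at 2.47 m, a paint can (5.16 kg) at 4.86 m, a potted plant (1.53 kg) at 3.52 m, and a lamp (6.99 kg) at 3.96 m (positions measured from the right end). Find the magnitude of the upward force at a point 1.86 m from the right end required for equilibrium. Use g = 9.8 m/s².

F ≈ 443 N

About the left end:
Beam weight: 30.3 × 9.8 = 296.9 N down at 3.165 m → arm 3.165 m, τ = 296.9 × 3.165 = 939.7 N·m clockwise.
Weight: 20.1 × 9.8 = 197 N down at 2.47 m → arm 3.86 m, τ = 197 × 3.86 = 760.4 N·m clockwise.
Paint can: 5.16 × 9.8 = 50.57 N down at 4.86 m → arm 1.47 m, τ = 50.57 × 1.47 = 74.34 N·m clockwise.
Potted plant: 1.53 × 9.8 = 14.99 N down at 3.52 m → arm 2.81 m, τ = 14.99 × 2.81 = 42.12 N·m clockwise.
Lamp: 6.99 × 9.8 = 68.5 N down at 3.96 m → arm 2.37 m, τ = 68.5 × 2.37 = 162.3 N·m clockwise.
Net moment of the loads = 1979 N·m clockwise.
The upward force F acts at a point 1.86 m from the right end, arm 4.47 m, giving F × 4.47 counterclockwise.
Στ = 0 ⇒ F × 4.47 = 1979 ⇒ F = 1979 / 4.47 = 443 N.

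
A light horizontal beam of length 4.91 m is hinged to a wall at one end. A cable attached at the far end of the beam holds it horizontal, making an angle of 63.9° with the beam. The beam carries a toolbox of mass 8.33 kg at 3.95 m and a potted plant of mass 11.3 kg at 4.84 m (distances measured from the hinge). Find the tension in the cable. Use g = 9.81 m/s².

T ≈ 195 N

Taking torques about the hinge:
Toolbox: 8.33 × 9.81 = 81.72 N down at 3.95 m → arm 3.95 m, τ = 81.72 × 3.95 = 322.8 N·m clockwise.
Potted plant: 11.3 × 9.81 = 110.9 N down at 4.84 m → arm 4.84 m, τ = 110.9 × 4.84 = 536.8 N·m clockwise.
Total clockwise load moment = 859.6 N·m.
The cable tension T acts at 4.91 m; only its component perpendicular to the beam, T sinθ, produces torque. sin 63.9° = 0.898.
Στ = 0 ⇒ T × 4.91 × 0.898 = 859.6 ⇒ T = 859.6 / 4.409 = 195 N.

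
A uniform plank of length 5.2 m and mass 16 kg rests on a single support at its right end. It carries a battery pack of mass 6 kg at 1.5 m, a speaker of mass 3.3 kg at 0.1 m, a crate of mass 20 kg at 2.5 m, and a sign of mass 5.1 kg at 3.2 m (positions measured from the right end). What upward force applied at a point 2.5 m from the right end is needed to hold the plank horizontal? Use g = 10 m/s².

Take moments about the right end.
Beam weight: 16 × 10 = 160 N down at 2.6 m → arm 2.6 m, τ = 160 × 2.6 = 416 N·m counterclockwise.
Battery pack: 6 × 10 = 60 N down at 1.5 m → arm 1.5 m, τ = 60 × 1.5 = 90 N·m counterclockwise.
Speaker: 3.3 × 10 = 33 N down at 0.1 m → arm 0.1 m, τ = 33 × 0.1 = 3.3 N·m counterclockwise.
Crate: 20 × 10 = 200 N down at 2.5 m → arm 2.5 m, τ = 200 × 2.5 = 500 N·m counterclockwise.
Sign: 5.1 × 10 = 51 N down at 3.2 m → arm 3.2 m, τ = 51 × 3.2 = 163.2 N·m counterclockwise.
Net moment of the loads = 1172 N·m counterclockwise.
The upward force F acts at a point 2.5 m from the right end, arm 2.5 m, giving F × 2.5 clockwise.
Balancing moments: F × 2.5 = 1172, giving F = 1172 / 2.5 = 469 N.

F ≈ 469 N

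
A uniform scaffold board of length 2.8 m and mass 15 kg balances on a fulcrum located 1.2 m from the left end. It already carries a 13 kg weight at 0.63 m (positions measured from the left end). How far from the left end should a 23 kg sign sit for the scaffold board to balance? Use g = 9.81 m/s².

About the fulcrum (at 1.2 m from the left end):
Beam weight: 15 × 9.81 = 147.2 N down at 1.4 m → arm 0.2 m, τ = 147.2 × 0.2 = 29.44 N·m clockwise.
Weight: 13 × 9.81 = 127.5 N down at 0.63 m → arm 0.57 m, τ = 127.5 × 0.57 = 72.67 N·m counterclockwise.
Net moment of existing loads = 43.23 N·m counterclockwise.
The sign weighs 23 × 9.81 = 225.6 N and must supply an equal clockwise moment, so its lever arm about the fulcrum is 43.23 / 225.6 = 0.192 m.
That puts it at 1.2 + 0.192 = 1.39 m from the left end.

x ≈ 1.39 m from the left end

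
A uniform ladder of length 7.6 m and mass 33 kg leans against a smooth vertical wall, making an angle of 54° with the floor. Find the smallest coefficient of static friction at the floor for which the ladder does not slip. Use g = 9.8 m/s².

About the foot of the ladder:
Ladder weight 33×9.8 = 323.4 N acts at 3.8 m along the ladder; its horizontal arm is 3.8·cos54° = 2.234 m → τ = 722.5 N·m clockwise.
Wall normal N acts horizontally at the top; its moment arm is the height L sinθ = 7.6·sin54° = 6.149 m, counterclockwise.
Στ = 0 ⇒ N × 6.149 = 722.5 ⇒ N = 117.5 N.
ΣFx = 0 ⇒ f = N_wall = 117.5 N. ΣFy = 0 ⇒ N_floor = 323.4 N.
μ_min = f / N_floor = 117.5 / 323.4 = 0.363.

μ_min ≈ 0.363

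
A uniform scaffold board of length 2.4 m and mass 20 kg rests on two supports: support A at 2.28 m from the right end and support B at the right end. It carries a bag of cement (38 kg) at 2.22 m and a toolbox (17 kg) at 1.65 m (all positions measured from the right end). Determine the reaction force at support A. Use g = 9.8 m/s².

Taking torques about support B:
Beam weight: 20 × 9.8 = 196 N down at 1.2 m → arm 1.2 m, τ = 196 × 1.2 = 235.2 N·m counterclockwise.
Bag of cement: 38 × 9.8 = 372.4 N down at 2.22 m → arm 2.22 m, τ = 372.4 × 2.22 = 826.7 N·m counterclockwise.
Toolbox: 17 × 9.8 = 166.6 N down at 1.65 m → arm 1.65 m, τ = 166.6 × 1.65 = 274.9 N·m counterclockwise.
Net load moment about support B = 1337 N·m counterclockwise.
Reaction R at support A is upward at 2.28 m, arm 2.28 m → moment R × 2.28 clockwise.
Balancing moments: R × 2.28 = 1337, giving R = 586 N.

R_A ≈ 586 N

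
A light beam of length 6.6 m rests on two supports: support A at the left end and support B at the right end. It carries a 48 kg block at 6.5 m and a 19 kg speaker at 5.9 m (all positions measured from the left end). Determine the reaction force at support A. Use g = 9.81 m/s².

Choose support B as the axis so its reaction then has zero moment arm.
Block: 48 × 9.81 = 470.9 N down at 6.5 m → arm 0.1 m, τ = 470.9 × 0.1 = 47.09 N·m counterclockwise.
Speaker: 19 × 9.81 = 186.4 N down at 5.9 m → arm 0.7 m, τ = 186.4 × 0.7 = 130.5 N·m counterclockwise.
Net load moment about support B = 177.6 N·m counterclockwise.
Reaction R at support A is upward at 0 m, arm 6.6 m → moment R × 6.6 clockwise.
Balancing moments: R × 6.6 = 177.6, giving R = 26.9 N.

R_A ≈ 26.9 N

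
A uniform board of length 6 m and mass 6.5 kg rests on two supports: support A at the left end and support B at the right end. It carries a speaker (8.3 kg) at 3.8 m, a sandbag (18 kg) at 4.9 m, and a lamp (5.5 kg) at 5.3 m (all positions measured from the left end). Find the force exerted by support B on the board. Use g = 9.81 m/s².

Sum moments about support A (its reaction then has zero moment arm).
Beam weight: 6.5 × 9.81 = 63.77 N down at 3 m → arm 3 m, τ = 63.77 × 3 = 191.3 N·m clockwise.
Speaker: 8.3 × 9.81 = 81.42 N down at 3.8 m → arm 3.8 m, τ = 81.42 × 3.8 = 309.4 N·m clockwise.
Sandbag: 18 × 9.81 = 176.6 N down at 4.9 m → arm 4.9 m, τ = 176.6 × 4.9 = 865.3 N·m clockwise.
Lamp: 5.5 × 9.81 = 53.96 N down at 5.3 m → arm 5.3 m, τ = 53.96 × 5.3 = 286 N·m clockwise.
Net load moment about support A = 1652 N·m clockwise.
Reaction R at support B is upward at 6 m, arm 6 m → moment R × 6 counterclockwise.
Balancing moments: R × 6 = 1652, giving R = 275 N.

R_B ≈ 275 N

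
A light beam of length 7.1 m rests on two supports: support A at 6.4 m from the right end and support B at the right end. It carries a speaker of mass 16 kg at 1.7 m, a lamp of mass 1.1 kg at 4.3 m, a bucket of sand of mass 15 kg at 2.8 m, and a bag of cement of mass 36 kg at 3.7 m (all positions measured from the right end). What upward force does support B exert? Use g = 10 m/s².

About support A:
Speaker: 16 × 10 = 160 N down at 1.7 m → arm 4.7 m, τ = 160 × 4.7 = 752 N·m clockwise.
Lamp: 1.1 × 10 = 11 N down at 4.3 m → arm 2.1 m, τ = 11 × 2.1 = 23.1 N·m clockwise.
Bucket of sand: 15 × 10 = 150 N down at 2.8 m → arm 3.6 m, τ = 150 × 3.6 = 540 N·m clockwise.
Bag of cement: 36 × 10 = 360 N down at 3.7 m → arm 2.7 m, τ = 360 × 2.7 = 972 N·m clockwise.
Net load moment about support A = 2287 N·m clockwise.
Reaction R at support B is upward at 0 m, arm 6.4 m → moment R × 6.4 counterclockwise.
For rotational equilibrium, R × 6.4 = 2287, so R = 357 N.

R_B ≈ 357 N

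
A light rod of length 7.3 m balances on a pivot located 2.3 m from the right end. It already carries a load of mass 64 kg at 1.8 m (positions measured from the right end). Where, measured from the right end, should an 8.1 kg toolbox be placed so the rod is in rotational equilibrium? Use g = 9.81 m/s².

x ≈ 6.25 m from the right end

Sum moments about the pivot (at 2.3 m from the right end) (the support reaction has zero arm there).
Load: 64 × 9.81 = 627.8 N down at 1.8 m → arm 0.5 m, τ = 627.8 × 0.5 = 313.9 N·m clockwise.
Net moment of existing loads = 313.9 N·m clockwise.
The toolbox weighs 8.1 × 9.81 = 79.46 N and must supply an equal counterclockwise moment, so its lever arm about the pivot is 313.9 / 79.46 = 3.95 m.
That puts it at 2.3 + 3.95 = 6.25 m from the right end.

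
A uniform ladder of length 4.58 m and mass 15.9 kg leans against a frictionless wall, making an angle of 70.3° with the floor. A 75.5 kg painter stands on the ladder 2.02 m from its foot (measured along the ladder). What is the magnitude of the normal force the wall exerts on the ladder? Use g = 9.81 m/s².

N_wall ≈ 145 N

Take moments about the foot of the ladder.
Ladder weight 15.9×9.81 = 156 N acts at 2.29 m along the ladder; its horizontal arm is 2.29·cos70.3° = 0.7719 m → τ = 120.4 N·m clockwise.
Painter: 75.5×9.81 = 740.7 N at 2.02 m → arm 0.6809 m → τ = 504.3 N·m clockwise.
Wall normal N acts horizontally at the top; its moment arm is the height L sinθ = 4.58·sin70.3° = 4.312 m, counterclockwise.
Balancing moments: N × 4.312 = 624.7, giving N = 145 N.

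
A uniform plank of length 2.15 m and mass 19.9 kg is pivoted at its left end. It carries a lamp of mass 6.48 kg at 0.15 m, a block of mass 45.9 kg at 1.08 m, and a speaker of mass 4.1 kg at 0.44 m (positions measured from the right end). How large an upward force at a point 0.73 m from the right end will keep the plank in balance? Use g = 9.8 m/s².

F ≈ 624 N

Taking torques about the left end:
Beam weight: 19.9 × 9.8 = 195 N down at 1.075 m → arm 1.075 m, τ = 195 × 1.075 = 209.6 N·m clockwise.
Lamp: 6.48 × 9.8 = 63.5 N down at 0.15 m → arm 2 m, τ = 63.5 × 2 = 127 N·m clockwise.
Block: 45.9 × 9.8 = 449.8 N down at 1.08 m → arm 1.07 m, τ = 449.8 × 1.07 = 481.3 N·m clockwise.
Speaker: 4.1 × 9.8 = 40.18 N down at 0.44 m → arm 1.71 m, τ = 40.18 × 1.71 = 68.71 N·m clockwise.
Net moment of the loads = 886.6 N·m clockwise.
The upward force F acts at a point 0.73 m from the right end, arm 1.42 m, giving F × 1.42 counterclockwise.
For rotational equilibrium, F × 1.42 = 886.6, so F = 886.6 / 1.42 = 624 N.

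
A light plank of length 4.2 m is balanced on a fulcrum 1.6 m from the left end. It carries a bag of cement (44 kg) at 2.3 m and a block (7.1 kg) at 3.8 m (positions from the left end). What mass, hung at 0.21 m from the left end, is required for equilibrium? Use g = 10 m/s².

m ≈ 33.4 kg

Taking torques about the fulcrum (at 1.6 m from the left end):
Bag of cement: 44 × 10 = 440 N down at 2.3 m → arm 0.7 m, τ = 440 × 0.7 = 308 N·m clockwise.
Block: 7.1 × 10 = 71 N down at 3.8 m → arm 2.2 m, τ = 71 × 2.2 = 156.2 N·m clockwise.
Net moment of known loads = 464.2 N·m clockwise.
An unknown mass m at 0.21 m has arm 1.39 m; its moment is m·g·1.39 counterclockwise.
Στ = 0 ⇒ m × 10 × 1.39 = 464.2 ⇒ m = 464.2 / (10 × 1.39) = 33.4 kg.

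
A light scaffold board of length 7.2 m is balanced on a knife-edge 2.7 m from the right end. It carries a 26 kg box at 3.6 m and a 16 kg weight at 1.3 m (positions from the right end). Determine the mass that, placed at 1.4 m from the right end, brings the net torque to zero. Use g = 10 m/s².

m ≈ 0.769 kg

Taking torques about the knife-edge (at 2.7 m from the right end):
Box: 26 × 10 = 260 N down at 3.6 m → arm 0.9 m, τ = 260 × 0.9 = 234 N·m counterclockwise.
Weight: 16 × 10 = 160 N down at 1.3 m → arm 1.4 m, τ = 160 × 1.4 = 224 N·m clockwise.
Net moment of known loads = 10 N·m counterclockwise.
An unknown mass m at 1.4 m has arm 1.3 m; its moment is m·g·1.3 clockwise.
Balancing moments: m × 10 × 1.3 = 10, giving m = 10 / (10 × 1.3) = 0.769 kg.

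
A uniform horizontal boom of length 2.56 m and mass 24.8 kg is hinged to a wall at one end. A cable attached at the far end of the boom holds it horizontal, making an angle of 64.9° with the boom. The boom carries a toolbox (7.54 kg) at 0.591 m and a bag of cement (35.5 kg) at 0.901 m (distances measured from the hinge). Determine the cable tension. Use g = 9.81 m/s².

Sum moments about the hinge (the unknown hinge reaction has zero arm there).
Beam weight: 24.8 × 9.81 = 243.3 N down at 1.28 m → arm 1.28 m, τ = 243.3 × 1.28 = 311.4 N·m clockwise.
Toolbox: 7.54 × 9.81 = 73.97 N down at 0.591 m → arm 0.591 m, τ = 73.97 × 0.591 = 43.72 N·m clockwise.
Bag of cement: 35.5 × 9.81 = 348.3 N down at 0.901 m → arm 0.901 m, τ = 348.3 × 0.901 = 313.8 N·m clockwise.
Total clockwise load moment = 668.9 N·m.
The cable tension T acts at 2.56 m; only its component perpendicular to the boom, T sinθ, produces torque. sin 64.9° = 0.9056.
Setting net torque to zero: T × 2.56 × 0.9056 = 668.9 → T = 668.9 / 2.318 = 289 N.

T ≈ 289 N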